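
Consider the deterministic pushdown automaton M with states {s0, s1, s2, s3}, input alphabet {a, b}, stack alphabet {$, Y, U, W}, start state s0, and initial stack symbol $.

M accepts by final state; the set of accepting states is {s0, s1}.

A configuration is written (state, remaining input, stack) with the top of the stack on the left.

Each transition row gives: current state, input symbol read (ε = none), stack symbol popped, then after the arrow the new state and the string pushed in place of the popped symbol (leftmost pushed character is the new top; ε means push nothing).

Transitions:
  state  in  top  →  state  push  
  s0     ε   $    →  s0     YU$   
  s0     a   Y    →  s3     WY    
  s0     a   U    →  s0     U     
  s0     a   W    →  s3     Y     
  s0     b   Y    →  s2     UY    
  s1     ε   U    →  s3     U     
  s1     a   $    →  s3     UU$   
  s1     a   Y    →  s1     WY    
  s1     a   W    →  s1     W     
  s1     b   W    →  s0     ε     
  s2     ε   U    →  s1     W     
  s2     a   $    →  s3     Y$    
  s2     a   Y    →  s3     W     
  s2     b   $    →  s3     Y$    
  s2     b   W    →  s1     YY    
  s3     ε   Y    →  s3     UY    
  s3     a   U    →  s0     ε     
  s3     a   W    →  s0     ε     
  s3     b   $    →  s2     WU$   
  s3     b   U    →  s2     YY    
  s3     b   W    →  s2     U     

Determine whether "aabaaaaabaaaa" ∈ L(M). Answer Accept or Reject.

(s0, aabaaaaabaaaa, $)
  ε-move, top $: go to s0, push YU$ → (s0, aabaaaaabaaaa, YU$)
  read a, top Y: go to s3, push WY → (s3, abaaaaabaaaa, WYU$)
  read a, top W: go to s0, push ε → (s0, baaaaabaaaa, YU$)
  read b, top Y: go to s2, push UY → (s2, aaaaabaaaa, UYU$)
  ε-move, top U: go to s1, push W → (s1, aaaaabaaaa, WYU$)
  read a, top W: go to s1, push W → (s1, aaaabaaaa, WYU$)
  read a, top W: go to s1, push W → (s1, aaabaaaa, WYU$)
  read a, top W: go to s1, push W → (s1, aabaaaa, WYU$)
  read a, top W: go to s1, push W → (s1, abaaaa, WYU$)
  read a, top W: go to s1, push W → (s1, baaaa, WYU$)
  read b, top W: go to s0, push ε → (s0, aaaa, YU$)
  read a, top Y: go to s3, push WY → (s3, aaa, WYU$)
  read a, top W: go to s0, push ε → (s0, aa, YU$)
  read a, top Y: go to s3, push WY → (s3, a, WYU$)
  read a, top W: go to s0, push ε → (s0, ε, YU$)
All input consumed; state s0 ∈ F.

Accept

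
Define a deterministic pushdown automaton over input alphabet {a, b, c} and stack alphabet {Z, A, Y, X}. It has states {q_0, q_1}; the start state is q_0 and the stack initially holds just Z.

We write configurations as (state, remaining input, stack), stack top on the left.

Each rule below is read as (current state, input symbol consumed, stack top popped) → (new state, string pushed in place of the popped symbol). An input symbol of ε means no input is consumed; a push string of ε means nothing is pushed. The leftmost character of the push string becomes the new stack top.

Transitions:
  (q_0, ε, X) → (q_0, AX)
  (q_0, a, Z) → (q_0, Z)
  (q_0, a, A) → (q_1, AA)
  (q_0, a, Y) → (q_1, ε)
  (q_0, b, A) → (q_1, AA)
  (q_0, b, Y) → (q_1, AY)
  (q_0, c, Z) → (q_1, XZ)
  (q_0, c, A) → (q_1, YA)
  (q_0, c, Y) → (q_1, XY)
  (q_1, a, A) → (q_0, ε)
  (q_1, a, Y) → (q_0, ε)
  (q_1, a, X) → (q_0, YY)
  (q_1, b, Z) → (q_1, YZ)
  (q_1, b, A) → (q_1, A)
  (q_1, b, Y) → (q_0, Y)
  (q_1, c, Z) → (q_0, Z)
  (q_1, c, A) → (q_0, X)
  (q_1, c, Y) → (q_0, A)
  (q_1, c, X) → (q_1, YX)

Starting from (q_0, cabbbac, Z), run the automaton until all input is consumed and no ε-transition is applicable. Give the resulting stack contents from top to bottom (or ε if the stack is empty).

XYYZ

(q_0, cabbbac, Z)
  read c, top Z: go to q_1, push XZ → (q_1, abbbac, XZ)
  read a, top X: go to q_0, push YY → (q_0, bbbac, YYZ)
  read b, top Y: go to q_1, push AY → (q_1, bbac, AYYZ)
  read b, top A: go to q_1, push A → (q_1, bac, AYYZ)
  read b, top A: go to q_1, push A → (q_1, ac, AYYZ)
  read a, top A: go to q_0, push ε → (q_0, c, YYZ)
  read c, top Y: go to q_1, push XY → (q_1, ε, XYYZ)
All input consumed in state q_1 with stack XYYZ.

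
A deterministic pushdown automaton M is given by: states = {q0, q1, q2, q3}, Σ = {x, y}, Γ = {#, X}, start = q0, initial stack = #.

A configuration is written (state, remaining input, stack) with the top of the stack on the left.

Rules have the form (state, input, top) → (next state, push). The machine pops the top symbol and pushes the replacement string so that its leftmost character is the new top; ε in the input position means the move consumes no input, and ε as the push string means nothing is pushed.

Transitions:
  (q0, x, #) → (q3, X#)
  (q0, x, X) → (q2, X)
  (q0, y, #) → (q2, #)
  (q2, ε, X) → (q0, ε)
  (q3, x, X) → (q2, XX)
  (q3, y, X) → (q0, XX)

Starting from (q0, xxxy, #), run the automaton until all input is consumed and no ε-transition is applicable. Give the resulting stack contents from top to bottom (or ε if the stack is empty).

(q0, xxxy, #)
  read x, top #: go to q3, push X# → (q3, xxy, X#)
  read x, top X: go to q2, push XX → (q2, xy, XX#)
  ε-move, top X: go to q0, push ε → (q0, xy, X#)
  read x, top X: go to q2, push X → (q2, y, X#)
  ε-move, top X: go to q0, push ε → (q0, y, #)
  read y, top #: go to q2, push # → (q2, ε, #)
All input consumed in state q2 with stack #.

#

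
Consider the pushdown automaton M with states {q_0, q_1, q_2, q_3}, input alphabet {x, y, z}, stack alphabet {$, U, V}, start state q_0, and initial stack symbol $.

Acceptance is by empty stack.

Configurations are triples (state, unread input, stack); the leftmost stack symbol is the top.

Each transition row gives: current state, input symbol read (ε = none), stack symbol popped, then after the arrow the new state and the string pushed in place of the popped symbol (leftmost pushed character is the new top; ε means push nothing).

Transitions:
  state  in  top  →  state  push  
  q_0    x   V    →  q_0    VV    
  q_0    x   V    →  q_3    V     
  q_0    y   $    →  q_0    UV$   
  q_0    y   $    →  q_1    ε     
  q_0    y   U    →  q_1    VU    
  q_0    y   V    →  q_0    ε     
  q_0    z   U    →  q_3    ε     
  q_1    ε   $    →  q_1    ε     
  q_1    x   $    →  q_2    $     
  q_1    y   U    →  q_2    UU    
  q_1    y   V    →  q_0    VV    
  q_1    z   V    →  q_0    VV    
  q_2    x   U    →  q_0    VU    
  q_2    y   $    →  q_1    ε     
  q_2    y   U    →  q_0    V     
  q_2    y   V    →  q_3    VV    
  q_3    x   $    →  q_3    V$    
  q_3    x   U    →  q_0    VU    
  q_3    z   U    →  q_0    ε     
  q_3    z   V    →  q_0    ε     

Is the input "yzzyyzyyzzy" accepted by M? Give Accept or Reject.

One accepting computation: (q_0, yzzyyzyyzzy, $) ⊢ (q_0, zzyyzyyzzy, UV$) ⊢ (q_3, zyyzyyzzy, V$) ⊢ (q_0, yyzyyzzy, $) ⊢ (q_0, yzyyzzy, UV$) ⊢ (q_1, zyyzzy, VUV$) ⊢ (q_0, yyzzy, VVUV$) ⊢ (q_0, yzzy, VUV$) ⊢ (q_0, zzy, UV$) ⊢ (q_3, zy, V$) ⊢ (q_0, y, $) ⊢ (q_1, ε, ε)
All input consumed and the stack is empty.

Accept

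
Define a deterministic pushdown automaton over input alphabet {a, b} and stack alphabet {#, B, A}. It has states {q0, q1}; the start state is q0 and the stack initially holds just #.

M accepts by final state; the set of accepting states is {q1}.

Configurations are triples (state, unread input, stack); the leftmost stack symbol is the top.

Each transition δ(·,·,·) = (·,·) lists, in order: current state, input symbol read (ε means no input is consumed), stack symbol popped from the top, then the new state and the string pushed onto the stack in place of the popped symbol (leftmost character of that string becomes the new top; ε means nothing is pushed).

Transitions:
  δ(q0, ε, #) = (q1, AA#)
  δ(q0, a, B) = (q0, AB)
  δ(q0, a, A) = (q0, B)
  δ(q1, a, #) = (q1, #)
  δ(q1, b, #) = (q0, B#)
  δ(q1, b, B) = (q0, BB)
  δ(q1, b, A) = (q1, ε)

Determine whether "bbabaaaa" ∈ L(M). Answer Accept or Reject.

(q0, bbabaaaa, #)
  ε-move, top #: go to q1, push AA# → (q1, bbabaaaa, AA#)
  read b, top A: go to q1, push ε → (q1, babaaaa, A#)
  read b, top A: go to q1, push ε → (q1, abaaaa, #)
  read a, top #: go to q1, push # → (q1, baaaa, #)
  read b, top #: go to q0, push B# → (q0, aaaa, B#)
  read a, top B: go to q0, push AB → (q0, aaa, AB#)
  read a, top A: go to q0, push B → (q0, aa, BB#)
  read a, top B: go to q0, push AB → (q0, a, ABB#)
  read a, top A: go to q0, push B → (q0, ε, BBB#)
All input consumed; state q0 ∉ F and no further ε-move applies.

Reject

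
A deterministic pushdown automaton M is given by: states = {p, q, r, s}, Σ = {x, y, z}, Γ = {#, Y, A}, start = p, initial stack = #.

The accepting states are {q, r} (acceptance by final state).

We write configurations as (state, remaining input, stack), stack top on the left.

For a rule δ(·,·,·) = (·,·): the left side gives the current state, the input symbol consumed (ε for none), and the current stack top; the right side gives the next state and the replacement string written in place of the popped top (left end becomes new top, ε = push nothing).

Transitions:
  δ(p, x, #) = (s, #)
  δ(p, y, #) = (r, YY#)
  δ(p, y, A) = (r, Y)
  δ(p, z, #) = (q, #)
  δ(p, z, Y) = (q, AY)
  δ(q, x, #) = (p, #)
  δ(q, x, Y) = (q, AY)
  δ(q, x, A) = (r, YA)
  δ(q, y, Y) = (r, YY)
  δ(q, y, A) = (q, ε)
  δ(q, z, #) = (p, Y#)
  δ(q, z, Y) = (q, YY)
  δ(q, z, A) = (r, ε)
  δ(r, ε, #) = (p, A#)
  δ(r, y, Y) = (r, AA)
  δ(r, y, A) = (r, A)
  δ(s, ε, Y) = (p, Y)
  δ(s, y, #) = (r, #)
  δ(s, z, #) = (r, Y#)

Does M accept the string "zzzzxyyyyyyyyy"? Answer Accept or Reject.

(p, zzzzxyyyyyyyyy, #) ⊢ (q, zzzxyyyyyyyyy, #) ⊢ (p, zzxyyyyyyyyy, Y#) ⊢ (q, zxyyyyyyyyy, AY#) ⊢ (r, xyyyyyyyyy, Y#)
No transition applies at (r, xyyyyyyyyy, Y#); input not fully consumed.

Reject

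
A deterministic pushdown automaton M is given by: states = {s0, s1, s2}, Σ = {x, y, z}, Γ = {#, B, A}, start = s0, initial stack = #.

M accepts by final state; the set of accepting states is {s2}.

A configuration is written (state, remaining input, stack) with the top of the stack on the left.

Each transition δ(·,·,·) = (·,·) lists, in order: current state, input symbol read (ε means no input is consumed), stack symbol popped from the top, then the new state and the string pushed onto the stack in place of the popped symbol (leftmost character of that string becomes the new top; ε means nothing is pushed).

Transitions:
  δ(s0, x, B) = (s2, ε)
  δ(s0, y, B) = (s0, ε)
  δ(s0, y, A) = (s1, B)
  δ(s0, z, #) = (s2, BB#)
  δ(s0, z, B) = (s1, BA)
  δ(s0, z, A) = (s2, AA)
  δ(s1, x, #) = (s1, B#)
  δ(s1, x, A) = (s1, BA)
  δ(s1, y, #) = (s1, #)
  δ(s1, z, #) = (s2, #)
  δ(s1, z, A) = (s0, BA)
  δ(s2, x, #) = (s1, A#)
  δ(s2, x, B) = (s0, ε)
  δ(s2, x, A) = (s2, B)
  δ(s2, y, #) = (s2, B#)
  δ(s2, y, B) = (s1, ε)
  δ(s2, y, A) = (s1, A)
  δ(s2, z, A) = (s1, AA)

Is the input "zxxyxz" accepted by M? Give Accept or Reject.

(s0, zxxyxz, #) ⊢ (s2, xxyxz, BB#) ⊢ (s0, xyxz, B#) ⊢ (s2, yxz, #) ⊢ (s2, xz, B#) ⊢ (s0, z, #) ⊢ (s2, ε, BB#)
All input consumed; state s2 ∈ F.

Accept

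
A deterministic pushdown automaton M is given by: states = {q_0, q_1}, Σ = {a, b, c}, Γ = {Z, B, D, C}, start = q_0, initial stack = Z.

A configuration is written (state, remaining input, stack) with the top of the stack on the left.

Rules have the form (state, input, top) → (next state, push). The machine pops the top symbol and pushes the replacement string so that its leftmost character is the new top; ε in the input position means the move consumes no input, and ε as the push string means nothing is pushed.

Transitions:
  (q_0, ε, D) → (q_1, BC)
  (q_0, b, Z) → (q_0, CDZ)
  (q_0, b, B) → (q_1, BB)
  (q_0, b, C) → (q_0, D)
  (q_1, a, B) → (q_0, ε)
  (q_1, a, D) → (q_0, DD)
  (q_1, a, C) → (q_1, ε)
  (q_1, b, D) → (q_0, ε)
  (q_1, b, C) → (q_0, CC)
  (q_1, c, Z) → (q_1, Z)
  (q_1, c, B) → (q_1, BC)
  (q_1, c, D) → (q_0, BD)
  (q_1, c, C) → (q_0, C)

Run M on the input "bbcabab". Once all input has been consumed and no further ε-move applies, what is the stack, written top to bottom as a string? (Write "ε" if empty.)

(q_0, bbcabab, Z)
  read b, top Z: go to q_0, push CDZ → (q_0, bcabab, CDZ)
  read b, top C: go to q_0, push D → (q_0, cabab, DDZ)
  ε-move, top D: go to q_1, push BC → (q_1, cabab, BCDZ)
  read c, top B: go to q_1, push BC → (q_1, abab, BCCDZ)
  read a, top B: go to q_0, push ε → (q_0, bab, CCDZ)
  read b, top C: go to q_0, push D → (q_0, ab, DCDZ)
  ε-move, top D: go to q_1, push BC → (q_1, ab, BCCDZ)
  read a, top B: go to q_0, push ε → (q_0, b, CCDZ)
  read b, top C: go to q_0, push D → (q_0, ε, DCDZ)
  ε-move, top D: go to q_1, push BC → (q_1, ε, BCCDZ)
All input consumed in state q_1 with stack BCCDZ.

BCCDZ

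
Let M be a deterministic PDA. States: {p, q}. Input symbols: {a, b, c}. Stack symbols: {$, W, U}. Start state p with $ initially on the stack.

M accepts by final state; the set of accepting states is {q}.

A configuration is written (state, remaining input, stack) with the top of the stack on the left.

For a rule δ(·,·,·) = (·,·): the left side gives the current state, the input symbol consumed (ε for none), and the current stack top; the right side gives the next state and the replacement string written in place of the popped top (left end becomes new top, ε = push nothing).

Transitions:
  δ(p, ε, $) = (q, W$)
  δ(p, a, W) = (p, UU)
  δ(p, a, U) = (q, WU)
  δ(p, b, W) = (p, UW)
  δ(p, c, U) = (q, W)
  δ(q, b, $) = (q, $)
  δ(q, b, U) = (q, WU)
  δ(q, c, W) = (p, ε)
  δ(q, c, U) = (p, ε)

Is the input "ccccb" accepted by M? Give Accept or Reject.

Reject

(p, ccccb, $) ⊢ (q, ccccb, W$) ⊢ (p, cccb, $) ⊢ (q, cccb, W$) ⊢ (p, ccb, $) ⊢ (q, ccb, W$) ⊢ (p, cb, $) ⊢ (q, cb, W$) ⊢ (p, b, $) ⊢ (q, b, W$)
No transition applies at (q, b, W$); input not fully consumed.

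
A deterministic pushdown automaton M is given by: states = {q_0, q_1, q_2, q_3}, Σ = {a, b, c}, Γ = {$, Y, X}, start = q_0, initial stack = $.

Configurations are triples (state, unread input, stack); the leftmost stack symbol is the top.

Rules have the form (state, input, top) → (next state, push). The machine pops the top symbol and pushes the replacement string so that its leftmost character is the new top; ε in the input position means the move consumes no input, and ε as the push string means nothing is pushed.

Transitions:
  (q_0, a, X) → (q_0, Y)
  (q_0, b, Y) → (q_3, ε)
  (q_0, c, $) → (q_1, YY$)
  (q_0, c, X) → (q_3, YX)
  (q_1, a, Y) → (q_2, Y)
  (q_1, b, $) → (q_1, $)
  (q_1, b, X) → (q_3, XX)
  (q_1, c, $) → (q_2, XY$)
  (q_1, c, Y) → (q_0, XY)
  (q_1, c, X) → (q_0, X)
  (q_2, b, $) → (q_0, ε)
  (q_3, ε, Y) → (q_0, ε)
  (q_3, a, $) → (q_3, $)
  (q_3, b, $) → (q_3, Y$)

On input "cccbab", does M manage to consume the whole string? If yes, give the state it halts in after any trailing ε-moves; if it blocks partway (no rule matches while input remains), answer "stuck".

stuck

(q_0, cccbab, $)
  read c, top $: go to q_1, push YY$ → (q_1, ccbab, YY$)
  read c, top Y: go to q_0, push XY → (q_0, cbab, XYY$)
  read c, top X: go to q_3, push YX → (q_3, bab, YXYY$)
  ε-move, top Y: go to q_0, push ε → (q_0, bab, XYY$)
No transition for (q_0, b, top X); M blocks with input bab remaining.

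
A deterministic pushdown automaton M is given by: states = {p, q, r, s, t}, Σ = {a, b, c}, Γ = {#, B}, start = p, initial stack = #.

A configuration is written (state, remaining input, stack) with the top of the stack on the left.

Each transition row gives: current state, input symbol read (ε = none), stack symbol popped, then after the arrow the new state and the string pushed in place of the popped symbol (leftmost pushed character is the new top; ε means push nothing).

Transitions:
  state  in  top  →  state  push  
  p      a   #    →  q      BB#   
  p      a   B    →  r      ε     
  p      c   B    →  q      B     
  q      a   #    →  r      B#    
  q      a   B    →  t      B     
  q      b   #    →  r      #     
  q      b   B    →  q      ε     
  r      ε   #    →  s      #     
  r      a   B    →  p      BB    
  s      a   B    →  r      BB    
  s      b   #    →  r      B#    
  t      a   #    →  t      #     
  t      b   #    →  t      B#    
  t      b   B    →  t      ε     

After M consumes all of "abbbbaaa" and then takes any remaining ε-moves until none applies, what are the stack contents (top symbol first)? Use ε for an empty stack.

BB#

(p, abbbbaaa, #)
  read a, top #: go to q, push BB# → (q, bbbbaaa, BB#)
  read b, top B: go to q, push ε → (q, bbbaaa, B#)
  read b, top B: go to q, push ε → (q, bbaaa, #)
  read b, top #: go to r, push # → (r, baaa, #)
  ε-move, top #: go to s, push # → (s, baaa, #)
  read b, top #: go to r, push B# → (r, aaa, B#)
  read a, top B: go to p, push BB → (p, aa, BB#)
  read a, top B: go to r, push ε → (r, a, B#)
  read a, top B: go to p, push BB → (p, ε, BB#)
All input consumed in state p with stack BB#.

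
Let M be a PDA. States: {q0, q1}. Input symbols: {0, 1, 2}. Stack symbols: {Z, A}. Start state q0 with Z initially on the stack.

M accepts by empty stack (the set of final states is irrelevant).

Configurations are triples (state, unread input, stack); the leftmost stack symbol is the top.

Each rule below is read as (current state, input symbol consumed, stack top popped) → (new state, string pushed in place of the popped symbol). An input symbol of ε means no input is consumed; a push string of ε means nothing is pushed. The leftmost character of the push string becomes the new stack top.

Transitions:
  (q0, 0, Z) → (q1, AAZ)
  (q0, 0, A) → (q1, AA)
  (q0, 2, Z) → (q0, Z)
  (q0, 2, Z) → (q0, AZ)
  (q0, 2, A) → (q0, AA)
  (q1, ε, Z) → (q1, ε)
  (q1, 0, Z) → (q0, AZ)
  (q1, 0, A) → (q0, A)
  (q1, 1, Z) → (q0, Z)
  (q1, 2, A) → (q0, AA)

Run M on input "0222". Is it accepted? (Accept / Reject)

Reject

No computation consumes all input and empties the stack.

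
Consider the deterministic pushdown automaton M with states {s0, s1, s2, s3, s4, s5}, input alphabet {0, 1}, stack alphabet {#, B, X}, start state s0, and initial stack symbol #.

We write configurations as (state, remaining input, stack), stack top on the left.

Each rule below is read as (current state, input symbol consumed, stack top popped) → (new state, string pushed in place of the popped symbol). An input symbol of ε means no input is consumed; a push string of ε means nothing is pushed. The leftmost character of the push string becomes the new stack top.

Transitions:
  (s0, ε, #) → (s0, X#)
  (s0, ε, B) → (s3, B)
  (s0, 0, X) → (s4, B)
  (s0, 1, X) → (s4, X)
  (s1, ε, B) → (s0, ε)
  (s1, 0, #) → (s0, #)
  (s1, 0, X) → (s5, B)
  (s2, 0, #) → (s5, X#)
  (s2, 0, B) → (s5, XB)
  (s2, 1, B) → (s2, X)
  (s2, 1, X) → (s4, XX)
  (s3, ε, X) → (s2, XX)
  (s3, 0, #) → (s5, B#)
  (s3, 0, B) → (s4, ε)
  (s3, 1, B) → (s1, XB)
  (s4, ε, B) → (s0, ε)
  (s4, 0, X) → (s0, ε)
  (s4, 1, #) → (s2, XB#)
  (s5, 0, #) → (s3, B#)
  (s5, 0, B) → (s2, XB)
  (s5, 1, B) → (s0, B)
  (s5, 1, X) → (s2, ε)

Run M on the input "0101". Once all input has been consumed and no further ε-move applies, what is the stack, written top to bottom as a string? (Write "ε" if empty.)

(s0, 0101, #)
  ε-move, top #: go to s0, push X# → (s0, 0101, X#)
  read 0, top X: go to s4, push B → (s4, 101, B#)
  ε-move, top B: go to s0, push ε → (s0, 101, #)
  ε-move, top #: go to s0, push X# → (s0, 101, X#)
  read 1, top X: go to s4, push X → (s4, 01, X#)
  read 0, top X: go to s0, push ε → (s0, 1, #)
  ε-move, top #: go to s0, push X# → (s0, 1, X#)
  read 1, top X: go to s4, push X → (s4, ε, X#)
All input consumed in state s4 with stack X#.

X#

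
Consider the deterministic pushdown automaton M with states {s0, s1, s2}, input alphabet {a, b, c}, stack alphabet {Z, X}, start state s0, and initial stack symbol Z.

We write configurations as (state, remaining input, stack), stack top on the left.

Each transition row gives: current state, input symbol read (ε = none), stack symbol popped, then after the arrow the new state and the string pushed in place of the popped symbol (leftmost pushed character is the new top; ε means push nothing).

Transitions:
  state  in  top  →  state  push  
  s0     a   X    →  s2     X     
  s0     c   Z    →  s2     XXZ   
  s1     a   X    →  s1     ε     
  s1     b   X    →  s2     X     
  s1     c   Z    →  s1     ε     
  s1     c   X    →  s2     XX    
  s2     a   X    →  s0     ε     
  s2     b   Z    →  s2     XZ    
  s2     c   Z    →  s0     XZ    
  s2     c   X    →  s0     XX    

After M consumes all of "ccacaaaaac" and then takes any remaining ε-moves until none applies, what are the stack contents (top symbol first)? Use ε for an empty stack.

(s0, ccacaaaaac, Z)
  read c, top Z: go to s2, push XXZ → (s2, cacaaaaac, XXZ)
  read c, top X: go to s0, push XX → (s0, acaaaaac, XXXZ)
  read a, top X: go to s2, push X → (s2, caaaaac, XXXZ)
  read c, top X: go to s0, push XX → (s0, aaaaac, XXXXZ)
  read a, top X: go to s2, push X → (s2, aaaac, XXXXZ)
  read a, top X: go to s0, push ε → (s0, aaac, XXXZ)
  read a, top X: go to s2, push X → (s2, aac, XXXZ)
  read a, top X: go to s0, push ε → (s0, ac, XXZ)
  read a, top X: go to s2, push X → (s2, c, XXZ)
  read c, top X: go to s0, push XX → (s0, ε, XXXZ)
All input consumed in state s0 with stack XXXZ.

XXXZ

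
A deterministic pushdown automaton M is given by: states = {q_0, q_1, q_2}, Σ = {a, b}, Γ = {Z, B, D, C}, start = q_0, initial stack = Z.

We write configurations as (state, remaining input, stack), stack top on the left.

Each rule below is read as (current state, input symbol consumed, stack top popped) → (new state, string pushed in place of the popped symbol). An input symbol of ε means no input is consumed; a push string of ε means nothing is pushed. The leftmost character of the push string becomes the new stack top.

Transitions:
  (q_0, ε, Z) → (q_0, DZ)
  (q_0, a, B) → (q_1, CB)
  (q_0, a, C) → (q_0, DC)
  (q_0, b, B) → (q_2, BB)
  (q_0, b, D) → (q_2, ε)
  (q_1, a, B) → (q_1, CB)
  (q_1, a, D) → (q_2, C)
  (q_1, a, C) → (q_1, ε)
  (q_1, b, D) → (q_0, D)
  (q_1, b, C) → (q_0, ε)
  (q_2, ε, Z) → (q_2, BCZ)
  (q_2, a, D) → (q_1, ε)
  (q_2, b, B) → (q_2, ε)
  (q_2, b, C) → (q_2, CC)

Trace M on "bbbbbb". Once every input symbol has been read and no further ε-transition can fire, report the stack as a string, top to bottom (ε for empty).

CCCCCZ

(q_0, bbbbbb, Z)
  ε-move, top Z: go to q_0, push DZ → (q_0, bbbbbb, DZ)
  read b, top D: go to q_2, push ε → (q_2, bbbbb, Z)
  ε-move, top Z: go to q_2, push BCZ → (q_2, bbbbb, BCZ)
  read b, top B: go to q_2, push ε → (q_2, bbbb, CZ)
  read b, top C: go to q_2, push CC → (q_2, bbb, CCZ)
  read b, top C: go to q_2, push CC → (q_2, bb, CCCZ)
  read b, top C: go to q_2, push CC → (q_2, b, CCCCZ)
  read b, top C: go to q_2, push CC → (q_2, ε, CCCCCZ)
All input consumed in state q_2 with stack CCCCCZ.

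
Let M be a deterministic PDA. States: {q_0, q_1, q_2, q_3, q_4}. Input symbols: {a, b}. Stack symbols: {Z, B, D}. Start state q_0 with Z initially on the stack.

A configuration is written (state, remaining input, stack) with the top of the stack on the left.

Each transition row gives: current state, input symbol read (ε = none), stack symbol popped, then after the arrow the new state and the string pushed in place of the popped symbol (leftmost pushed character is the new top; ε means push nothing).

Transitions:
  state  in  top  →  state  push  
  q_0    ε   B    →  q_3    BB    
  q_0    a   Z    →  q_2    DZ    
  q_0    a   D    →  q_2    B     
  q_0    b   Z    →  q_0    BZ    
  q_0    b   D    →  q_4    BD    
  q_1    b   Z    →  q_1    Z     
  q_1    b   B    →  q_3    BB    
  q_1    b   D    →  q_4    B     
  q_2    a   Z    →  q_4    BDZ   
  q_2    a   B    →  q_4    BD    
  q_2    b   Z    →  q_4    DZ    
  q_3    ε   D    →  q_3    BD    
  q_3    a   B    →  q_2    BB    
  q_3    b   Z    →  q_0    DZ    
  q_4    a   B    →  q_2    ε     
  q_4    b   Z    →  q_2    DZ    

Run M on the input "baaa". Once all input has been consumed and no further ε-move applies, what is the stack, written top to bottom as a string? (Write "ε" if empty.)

(q_0, baaa, Z)
  read b, top Z: go to q_0, push BZ → (q_0, aaa, BZ)
  ε-move, top B: go to q_3, push BB → (q_3, aaa, BBZ)
  read a, top B: go to q_2, push BB → (q_2, aa, BBBZ)
  read a, top B: go to q_4, push BD → (q_4, a, BDBBZ)
  read a, top B: go to q_2, push ε → (q_2, ε, DBBZ)
All input consumed in state q_2 with stack DBBZ.

DBBZ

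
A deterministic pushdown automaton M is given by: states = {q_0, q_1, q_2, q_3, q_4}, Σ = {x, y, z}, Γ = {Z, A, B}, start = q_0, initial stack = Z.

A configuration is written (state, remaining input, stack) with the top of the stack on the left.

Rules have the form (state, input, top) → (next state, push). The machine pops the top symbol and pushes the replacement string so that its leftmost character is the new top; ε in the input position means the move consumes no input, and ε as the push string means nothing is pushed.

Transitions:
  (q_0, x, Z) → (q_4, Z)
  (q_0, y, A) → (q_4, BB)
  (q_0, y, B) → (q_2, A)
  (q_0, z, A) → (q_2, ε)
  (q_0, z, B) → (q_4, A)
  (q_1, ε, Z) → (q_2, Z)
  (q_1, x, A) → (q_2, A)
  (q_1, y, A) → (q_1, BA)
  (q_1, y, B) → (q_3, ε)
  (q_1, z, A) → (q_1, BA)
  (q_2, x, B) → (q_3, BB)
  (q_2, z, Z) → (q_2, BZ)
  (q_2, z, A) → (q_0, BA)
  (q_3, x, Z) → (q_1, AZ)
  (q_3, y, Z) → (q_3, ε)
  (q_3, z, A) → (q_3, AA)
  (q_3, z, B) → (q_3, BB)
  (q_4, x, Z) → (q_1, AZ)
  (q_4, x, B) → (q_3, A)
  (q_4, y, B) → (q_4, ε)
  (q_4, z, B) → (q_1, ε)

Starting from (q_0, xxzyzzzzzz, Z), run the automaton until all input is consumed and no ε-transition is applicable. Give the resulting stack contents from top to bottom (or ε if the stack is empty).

(q_0, xxzyzzzzzz, Z) ⊢ (q_4, xzyzzzzzz, Z) ⊢ (q_1, zyzzzzzz, AZ) ⊢ (q_1, yzzzzzz, BAZ) ⊢ (q_3, zzzzzz, AZ) ⊢ (q_3, zzzzz, AAZ) ⊢ (q_3, zzzz, AAAZ) ⊢ (q_3, zzz, AAAAZ) ⊢ (q_3, zz, AAAAAZ) ⊢ (q_3, z, AAAAAAZ) ⊢ (q_3, ε, AAAAAAAZ)
All input consumed in state q_3 with stack AAAAAAAZ.

AAAAAAAZ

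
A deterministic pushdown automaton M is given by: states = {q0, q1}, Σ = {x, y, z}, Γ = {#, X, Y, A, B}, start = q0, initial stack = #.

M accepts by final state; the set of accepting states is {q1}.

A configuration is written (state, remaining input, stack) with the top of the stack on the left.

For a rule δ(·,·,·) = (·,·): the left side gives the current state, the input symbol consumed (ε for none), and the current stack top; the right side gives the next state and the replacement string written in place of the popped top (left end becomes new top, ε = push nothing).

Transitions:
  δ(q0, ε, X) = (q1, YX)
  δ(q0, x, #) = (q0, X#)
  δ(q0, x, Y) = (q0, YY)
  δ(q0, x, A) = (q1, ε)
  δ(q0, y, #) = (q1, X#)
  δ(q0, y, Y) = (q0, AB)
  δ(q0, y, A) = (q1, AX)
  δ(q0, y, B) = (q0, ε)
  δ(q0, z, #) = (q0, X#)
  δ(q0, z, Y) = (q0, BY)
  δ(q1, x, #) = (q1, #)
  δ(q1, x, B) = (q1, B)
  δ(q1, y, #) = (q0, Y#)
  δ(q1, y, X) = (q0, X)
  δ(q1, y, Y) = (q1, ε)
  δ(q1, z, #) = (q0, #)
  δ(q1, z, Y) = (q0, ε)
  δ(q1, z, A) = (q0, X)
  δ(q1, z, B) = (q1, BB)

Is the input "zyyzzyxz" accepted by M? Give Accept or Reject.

(q0, zyyzzyxz, #)
  read z, top #: go to q0, push X# → (q0, yyzzyxz, X#)
  ε-move, top X: go to q1, push YX → (q1, yyzzyxz, YX#)
  read y, top Y: go to q1, push ε → (q1, yzzyxz, X#)
  read y, top X: go to q0, push X → (q0, zzyxz, X#)
  ε-move, top X: go to q1, push YX → (q1, zzyxz, YX#)
  read z, top Y: go to q0, push ε → (q0, zyxz, X#)
  ε-move, top X: go to q1, push YX → (q1, zyxz, YX#)
  read z, top Y: go to q0, push ε → (q0, yxz, X#)
  ε-move, top X: go to q1, push YX → (q1, yxz, YX#)
  read y, top Y: go to q1, push ε → (q1, xz, X#)
No transition applies at (q1, xz, X#); input not fully consumed.

Reject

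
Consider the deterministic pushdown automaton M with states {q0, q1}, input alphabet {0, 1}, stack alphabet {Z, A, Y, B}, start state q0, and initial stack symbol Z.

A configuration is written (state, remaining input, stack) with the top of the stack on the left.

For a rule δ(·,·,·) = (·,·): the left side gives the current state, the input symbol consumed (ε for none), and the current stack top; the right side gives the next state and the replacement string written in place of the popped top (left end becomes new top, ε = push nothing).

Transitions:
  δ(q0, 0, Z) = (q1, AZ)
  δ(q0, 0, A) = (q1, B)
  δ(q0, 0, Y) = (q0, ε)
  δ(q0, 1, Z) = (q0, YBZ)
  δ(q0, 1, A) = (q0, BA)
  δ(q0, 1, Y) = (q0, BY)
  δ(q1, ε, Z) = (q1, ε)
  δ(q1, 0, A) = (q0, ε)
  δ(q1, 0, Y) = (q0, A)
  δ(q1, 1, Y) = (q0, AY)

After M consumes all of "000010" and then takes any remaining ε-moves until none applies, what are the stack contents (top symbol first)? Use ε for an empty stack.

(q0, 000010, Z) ⊢ (q1, 00010, AZ) ⊢ (q0, 0010, Z) ⊢ (q1, 010, AZ) ⊢ (q0, 10, Z) ⊢ (q0, 0, YBZ) ⊢ (q0, ε, BZ)
All input consumed in state q0 with stack BZ.

BZ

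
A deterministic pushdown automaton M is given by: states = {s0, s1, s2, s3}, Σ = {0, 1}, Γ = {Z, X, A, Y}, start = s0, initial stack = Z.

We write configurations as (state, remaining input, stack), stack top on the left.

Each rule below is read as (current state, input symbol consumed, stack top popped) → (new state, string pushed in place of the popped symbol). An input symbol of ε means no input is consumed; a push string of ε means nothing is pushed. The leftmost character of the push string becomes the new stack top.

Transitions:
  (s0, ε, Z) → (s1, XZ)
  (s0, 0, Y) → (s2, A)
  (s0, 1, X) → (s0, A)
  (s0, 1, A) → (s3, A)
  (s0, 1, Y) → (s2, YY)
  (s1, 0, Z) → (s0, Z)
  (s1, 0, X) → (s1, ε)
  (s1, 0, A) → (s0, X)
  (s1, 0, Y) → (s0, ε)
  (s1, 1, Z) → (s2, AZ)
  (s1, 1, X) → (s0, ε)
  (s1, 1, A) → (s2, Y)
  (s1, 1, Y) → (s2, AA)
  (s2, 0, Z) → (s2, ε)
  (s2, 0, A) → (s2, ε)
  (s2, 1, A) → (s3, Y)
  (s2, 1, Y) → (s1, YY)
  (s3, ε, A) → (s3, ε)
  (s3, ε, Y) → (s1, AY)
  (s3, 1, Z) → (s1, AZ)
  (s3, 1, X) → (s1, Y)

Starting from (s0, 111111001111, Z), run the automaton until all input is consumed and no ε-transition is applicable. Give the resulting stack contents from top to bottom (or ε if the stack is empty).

XZ

(s0, 111111001111, Z)
  ε-move, top Z: go to s1, push XZ → (s1, 111111001111, XZ)
  read 1, top X: go to s0, push ε → (s0, 11111001111, Z)
  ε-move, top Z: go to s1, push XZ → (s1, 11111001111, XZ)
  read 1, top X: go to s0, push ε → (s0, 1111001111, Z)
  ε-move, top Z: go to s1, push XZ → (s1, 1111001111, XZ)
  read 1, top X: go to s0, push ε → (s0, 111001111, Z)
  ε-move, top Z: go to s1, push XZ → (s1, 111001111, XZ)
  read 1, top X: go to s0, push ε → (s0, 11001111, Z)
  ε-move, top Z: go to s1, push XZ → (s1, 11001111, XZ)
  read 1, top X: go to s0, push ε → (s0, 1001111, Z)
  ε-move, top Z: go to s1, push XZ → (s1, 1001111, XZ)
  read 1, top X: go to s0, push ε → (s0, 001111, Z)
  ε-move, top Z: go to s1, push XZ → (s1, 001111, XZ)
  read 0, top X: go to s1, push ε → (s1, 01111, Z)
  read 0, top Z: go to s0, push Z → (s0, 1111, Z)
  ε-move, top Z: go to s1, push XZ → (s1, 1111, XZ)
  read 1, top X: go to s0, push ε → (s0, 111, Z)
  ε-move, top Z: go to s1, push XZ → (s1, 111, XZ)
  read 1, top X: go to s0, push ε → (s0, 11, Z)
  ε-move, top Z: go to s1, push XZ → (s1, 11, XZ)
  read 1, top X: go to s0, push ε → (s0, 1, Z)
  ε-move, top Z: go to s1, push XZ → (s1, 1, XZ)
  read 1, top X: go to s0, push ε → (s0, ε, Z)
  ε-move, top Z: go to s1, push XZ → (s1, ε, XZ)
All input consumed in state s1 with stack XZ.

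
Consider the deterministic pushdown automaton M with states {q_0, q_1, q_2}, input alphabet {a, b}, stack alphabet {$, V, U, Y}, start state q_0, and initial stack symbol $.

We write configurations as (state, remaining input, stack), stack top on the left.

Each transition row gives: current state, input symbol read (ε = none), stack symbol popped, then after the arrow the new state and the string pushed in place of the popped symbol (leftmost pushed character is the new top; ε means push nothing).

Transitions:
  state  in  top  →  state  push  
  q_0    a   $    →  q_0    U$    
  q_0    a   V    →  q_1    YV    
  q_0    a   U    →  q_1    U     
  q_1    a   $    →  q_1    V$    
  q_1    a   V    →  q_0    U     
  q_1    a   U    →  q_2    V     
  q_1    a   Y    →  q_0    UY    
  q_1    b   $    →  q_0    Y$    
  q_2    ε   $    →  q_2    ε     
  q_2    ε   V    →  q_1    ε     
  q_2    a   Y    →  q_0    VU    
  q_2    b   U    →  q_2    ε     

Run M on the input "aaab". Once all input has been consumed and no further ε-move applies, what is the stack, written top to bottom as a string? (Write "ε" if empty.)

Y$

(q_0, aaab, $)
  read a, top $: go to q_0, push U$ → (q_0, aab, U$)
  read a, top U: go to q_1, push U → (q_1, ab, U$)
  read a, top U: go to q_2, push V → (q_2, b, V$)
  ε-move, top V: go to q_1, push ε → (q_1, b, $)
  read b, top $: go to q_0, push Y$ → (q_0, ε, Y$)
All input consumed in state q_0 with stack Y$.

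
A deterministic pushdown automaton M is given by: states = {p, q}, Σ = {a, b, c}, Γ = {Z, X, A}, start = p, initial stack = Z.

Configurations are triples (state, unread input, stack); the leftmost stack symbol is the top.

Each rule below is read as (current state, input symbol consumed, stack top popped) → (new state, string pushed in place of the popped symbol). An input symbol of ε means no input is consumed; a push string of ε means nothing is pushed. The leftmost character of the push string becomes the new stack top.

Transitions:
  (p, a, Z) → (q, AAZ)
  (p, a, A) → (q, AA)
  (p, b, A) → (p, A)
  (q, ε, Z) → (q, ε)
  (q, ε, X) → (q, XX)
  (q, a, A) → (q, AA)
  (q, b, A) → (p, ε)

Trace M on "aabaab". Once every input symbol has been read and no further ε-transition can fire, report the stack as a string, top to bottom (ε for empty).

AAAZ

(p, aabaab, Z)
  read a, top Z: go to q, push AAZ → (q, abaab, AAZ)
  read a, top A: go to q, push AA → (q, baab, AAAZ)
  read b, top A: go to p, push ε → (p, aab, AAZ)
  read a, top A: go to q, push AA → (q, ab, AAAZ)
  read a, top A: go to q, push AA → (q, b, AAAAZ)
  read b, top A: go to p, push ε → (p, ε, AAAZ)
All input consumed in state p with stack AAAZ.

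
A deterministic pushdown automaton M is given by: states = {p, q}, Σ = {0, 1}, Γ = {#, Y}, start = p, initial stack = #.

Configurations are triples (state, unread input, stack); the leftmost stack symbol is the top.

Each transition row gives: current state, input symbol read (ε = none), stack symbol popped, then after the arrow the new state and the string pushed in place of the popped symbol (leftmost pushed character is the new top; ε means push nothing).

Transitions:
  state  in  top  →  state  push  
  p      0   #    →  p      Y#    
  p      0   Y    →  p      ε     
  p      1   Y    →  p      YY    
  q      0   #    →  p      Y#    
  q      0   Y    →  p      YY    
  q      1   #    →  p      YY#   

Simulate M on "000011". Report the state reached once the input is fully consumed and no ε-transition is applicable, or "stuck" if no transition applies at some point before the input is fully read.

stuck

(p, 000011, #)
  read 0, top #: go to p, push Y# → (p, 00011, Y#)
  read 0, top Y: go to p, push ε → (p, 0011, #)
  read 0, top #: go to p, push Y# → (p, 011, Y#)
  read 0, top Y: go to p, push ε → (p, 11, #)
No transition for (p, 1, top #); M blocks with input 11 remaining.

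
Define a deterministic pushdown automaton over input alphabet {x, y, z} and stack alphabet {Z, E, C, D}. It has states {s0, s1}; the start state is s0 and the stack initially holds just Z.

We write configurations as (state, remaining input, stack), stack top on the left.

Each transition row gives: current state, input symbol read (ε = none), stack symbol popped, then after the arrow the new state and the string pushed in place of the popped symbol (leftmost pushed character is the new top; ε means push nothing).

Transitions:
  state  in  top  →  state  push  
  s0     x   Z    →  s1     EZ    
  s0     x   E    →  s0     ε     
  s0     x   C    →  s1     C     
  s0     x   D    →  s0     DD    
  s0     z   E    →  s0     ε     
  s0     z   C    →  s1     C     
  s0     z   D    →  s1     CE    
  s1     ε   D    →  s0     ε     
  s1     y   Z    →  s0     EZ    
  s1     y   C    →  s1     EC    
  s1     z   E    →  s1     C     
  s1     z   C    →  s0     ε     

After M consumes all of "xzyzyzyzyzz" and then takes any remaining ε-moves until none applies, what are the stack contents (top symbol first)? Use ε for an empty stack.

(s0, xzyzyzyzyzz, Z)
  read x, top Z: go to s1, push EZ → (s1, zyzyzyzyzz, EZ)
  read z, top E: go to s1, push C → (s1, yzyzyzyzz, CZ)
  read y, top C: go to s1, push EC → (s1, zyzyzyzz, ECZ)
  read z, top E: go to s1, push C → (s1, yzyzyzz, CCZ)
  read y, top C: go to s1, push EC → (s1, zyzyzz, ECCZ)
  read z, top E: go to s1, push C → (s1, yzyzz, CCCZ)
  read y, top C: go to s1, push EC → (s1, zyzz, ECCCZ)
  read z, top E: go to s1, push C → (s1, yzz, CCCCZ)
  read y, top C: go to s1, push EC → (s1, zz, ECCCCZ)
  read z, top E: go to s1, push C → (s1, z, CCCCCZ)
  read z, top C: go to s0, push ε → (s0, ε, CCCCZ)
All input consumed in state s0 with stack CCCCZ.

CCCCZ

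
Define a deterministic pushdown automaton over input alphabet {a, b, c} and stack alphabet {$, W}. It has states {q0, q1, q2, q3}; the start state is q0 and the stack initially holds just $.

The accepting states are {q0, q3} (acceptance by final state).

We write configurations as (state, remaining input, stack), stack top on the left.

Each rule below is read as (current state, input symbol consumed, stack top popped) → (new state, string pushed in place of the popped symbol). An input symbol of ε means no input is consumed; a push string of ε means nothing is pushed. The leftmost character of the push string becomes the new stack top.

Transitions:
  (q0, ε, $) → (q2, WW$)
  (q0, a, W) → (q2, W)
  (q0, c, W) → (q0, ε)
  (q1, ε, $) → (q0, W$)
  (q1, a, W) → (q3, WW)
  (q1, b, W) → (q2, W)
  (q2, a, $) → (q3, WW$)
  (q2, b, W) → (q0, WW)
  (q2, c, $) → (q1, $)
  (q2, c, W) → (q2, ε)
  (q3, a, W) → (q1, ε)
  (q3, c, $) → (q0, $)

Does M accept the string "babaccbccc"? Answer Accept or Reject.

(q0, babaccbccc, $)
  ε-move, top $: go to q2, push WW$ → (q2, babaccbccc, WW$)
  read b, top W: go to q0, push WW → (q0, abaccbccc, WWW$)
  read a, top W: go to q2, push W → (q2, baccbccc, WWW$)
  read b, top W: go to q0, push WW → (q0, accbccc, WWWW$)
  read a, top W: go to q2, push W → (q2, ccbccc, WWWW$)
  read c, top W: go to q2, push ε → (q2, cbccc, WWW$)
  read c, top W: go to q2, push ε → (q2, bccc, WW$)
  read b, top W: go to q0, push WW → (q0, ccc, WWW$)
  read c, top W: go to q0, push ε → (q0, cc, WW$)
  read c, top W: go to q0, push ε → (q0, c, W$)
  read c, top W: go to q0, push ε → (q0, ε, $)
All input consumed; state q0 ∈ F.

Accept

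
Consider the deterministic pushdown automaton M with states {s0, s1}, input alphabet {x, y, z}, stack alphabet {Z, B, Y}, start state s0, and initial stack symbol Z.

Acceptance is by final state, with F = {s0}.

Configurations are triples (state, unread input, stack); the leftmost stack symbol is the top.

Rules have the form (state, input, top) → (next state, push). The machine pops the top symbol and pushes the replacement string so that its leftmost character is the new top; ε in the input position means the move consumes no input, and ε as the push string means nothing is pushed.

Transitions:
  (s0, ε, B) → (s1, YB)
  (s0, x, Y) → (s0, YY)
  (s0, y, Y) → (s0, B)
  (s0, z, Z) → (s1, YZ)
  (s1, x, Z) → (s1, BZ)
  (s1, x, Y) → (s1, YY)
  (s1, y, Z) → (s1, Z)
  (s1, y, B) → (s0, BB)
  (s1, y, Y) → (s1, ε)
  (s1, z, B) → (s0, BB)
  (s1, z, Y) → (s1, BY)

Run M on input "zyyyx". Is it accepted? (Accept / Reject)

Reject

(s0, zyyyx, Z)
  read z, top Z: go to s1, push YZ → (s1, yyyx, YZ)
  read y, top Y: go to s1, push ε → (s1, yyx, Z)
  read y, top Z: go to s1, push Z → (s1, yx, Z)
  read y, top Z: go to s1, push Z → (s1, x, Z)
  read x, top Z: go to s1, push BZ → (s1, ε, BZ)
All input consumed; state s1 ∉ F and no further ε-move applies.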